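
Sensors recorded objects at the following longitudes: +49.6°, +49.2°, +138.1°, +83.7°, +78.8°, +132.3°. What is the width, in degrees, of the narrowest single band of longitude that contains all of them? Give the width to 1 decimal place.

88.9°

Sort the longitudes: +49.2°, +49.6°, +78.8°, +83.7°, +132.3°, +138.1°.
Eastward gaps between consecutive values (wrapping around): 0.4°, 29.2°, 4.9°, 48.6°, 5.8°, 271.1°.
Largest gap = 271.1° ⇒ minimal covering band is its complement: 360° − 271.1° = 88.9°.
Band runs from +49.2° eastward to +138.1°.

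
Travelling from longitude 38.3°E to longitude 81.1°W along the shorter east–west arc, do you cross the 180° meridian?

No

Signed shortest Δλ = ((-81.1 − 38.3 + 180) mod 360) − 180 = -119.4°.
Going west by 119.4° from +38.3° reaches -81.1° without touching 180°.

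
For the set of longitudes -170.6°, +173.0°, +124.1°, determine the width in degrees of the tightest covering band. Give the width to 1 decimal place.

Sort the longitudes: -170.6°, +124.1°, +173.0°.
Eastward gaps between consecutive values (wrapping around): 294.7°, 48.9°, 16.4°.
Largest gap = 294.7° ⇒ minimal covering band is its complement: 360° − 294.7° = 65.3°.
Band runs from +124.1° eastward to -170.6°, crossing the antimeridian.

65.3°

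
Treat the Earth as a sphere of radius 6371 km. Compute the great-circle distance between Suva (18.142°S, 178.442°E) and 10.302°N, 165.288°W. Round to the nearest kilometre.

3632 km

Δλ = -165.288 − 178.442 = -343.730°; wrapped into (−180°, 180°]: 16.270°.
Δφ = 10.302 − -18.142 = 28.444°.
a = sin²(Δφ/2) + cos φ₁ · cos φ₂ · sin²(Δλ/2) = 0.079080.
c = 2·atan2(√a, √(1−a)) = 0.57011 rad → d = 6371·c ≈ 3632.19 km.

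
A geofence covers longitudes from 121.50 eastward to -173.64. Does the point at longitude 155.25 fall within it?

Yes

Band width going east from +121.50° to -173.64°: ((-173.64 − 121.50) mod 360) = 64.86°.
Offset of +155.25° east of the west edge: ((155.25 − 121.50) mod 360) = 33.75°.
33.75° ≤ 64.86° ⇒ inside.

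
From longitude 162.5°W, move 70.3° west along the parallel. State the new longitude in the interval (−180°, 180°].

127.2°E

Start at -162.5°; shift −70.3° → -232.8°.
-232.8° lies outside (−180°, 180°]; add 360° → +127.2°.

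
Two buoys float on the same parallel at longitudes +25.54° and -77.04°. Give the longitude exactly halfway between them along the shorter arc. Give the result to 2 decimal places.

-25.75°

Signed shortest Δλ from +25.54° to -77.04° is -102.58°.
Midpoint longitude = +25.54° + (-102.58°)/2 = +25.54° − 51.29° = -25.75°.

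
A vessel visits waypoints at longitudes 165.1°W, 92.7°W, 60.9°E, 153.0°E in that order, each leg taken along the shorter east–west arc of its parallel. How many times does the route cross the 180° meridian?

Leg 1: -165.1° → -92.7°, shortest Δλ = 72.4° (east) — does not cross 180°.
Leg 2: -92.7° → +60.9°, shortest Δλ = 153.6° (east) — does not cross 180°.
Leg 3: +60.9° → +153.0°, shortest Δλ = 92.1° (east) — does not cross 180°.
Total crossings: 0.

0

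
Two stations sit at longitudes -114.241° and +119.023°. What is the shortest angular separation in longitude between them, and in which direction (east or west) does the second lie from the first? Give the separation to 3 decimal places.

126.736° west

Raw difference: 119.023 − -114.241 = 233.264°.
Normalise into (−180°, 180°]: 233.264° − 360° = -126.736°.
Negative ⇒ the second point lies to the west; separation 126.736°.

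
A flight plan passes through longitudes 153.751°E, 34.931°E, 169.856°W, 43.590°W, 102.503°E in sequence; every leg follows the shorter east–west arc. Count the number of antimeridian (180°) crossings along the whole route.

Leg 1: +153.751° → +34.931°, shortest Δλ = -118.82° (west) — does not cross 180°.
Leg 2: +34.931° → -169.856°, shortest Δλ = 155.213° (east) — crosses 180°.
Leg 3: -169.856° → -43.590°, shortest Δλ = 126.266° (east) — does not cross 180°.
Leg 4: -43.590° → +102.503°, shortest Δλ = 146.093° (east) — does not cross 180°.
Total crossings: 1.

1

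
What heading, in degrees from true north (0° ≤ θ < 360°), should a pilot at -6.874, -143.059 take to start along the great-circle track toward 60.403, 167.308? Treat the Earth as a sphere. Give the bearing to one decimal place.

Δλ = 167.308 − -143.059 = 310.367°; wrapped into (−180°, 180°]: -49.633°.
θ = atan2( sin Δλ · cos φ₂ , cos φ₁ · sin φ₂ − sin φ₁ · cos φ₂ · cos Δλ )
  = atan2(-0.37631, 0.90156) = -22.655° → normalised to [0°, 360°): 337.345°.

337.3°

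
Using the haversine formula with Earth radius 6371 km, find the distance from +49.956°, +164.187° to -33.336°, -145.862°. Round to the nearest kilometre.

10485 km

Δλ = -145.862 − 164.187 = -310.049°; wrapped into (−180°, 180°]: 49.951°.
Δφ = -33.336 − 49.956 = -83.292°.
a = sin²(Δφ/2) + cos φ₁ · cos φ₂ · sin²(Δλ/2) = 0.537423.
c = 2·atan2(√a, √(1−a)) = 1.64571 rad → d = 6371·c ≈ 10484.83 km.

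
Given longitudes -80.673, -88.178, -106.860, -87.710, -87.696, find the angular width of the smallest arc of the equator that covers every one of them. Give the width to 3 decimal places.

Sort the longitudes: -106.860°, -88.178°, -87.710°, -87.696°, -80.673°.
Eastward gaps between consecutive values (wrapping around): 18.682°, 0.468°, 0.014°, 7.023°, 333.813°.
Largest gap = 333.813° ⇒ minimal covering band is its complement: 360° − 333.813° = 26.187°.
Band runs from -106.860° eastward to -80.673°.

26.187°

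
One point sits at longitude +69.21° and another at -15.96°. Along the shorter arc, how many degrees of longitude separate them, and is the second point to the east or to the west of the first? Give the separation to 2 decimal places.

Raw difference: -15.96 − 69.21 = -85.17°.
Normalise into (−180°, 180°]: -85.17° stays -85.17°.
Negative ⇒ the second point lies to the west; separation 85.17°.

85.17° west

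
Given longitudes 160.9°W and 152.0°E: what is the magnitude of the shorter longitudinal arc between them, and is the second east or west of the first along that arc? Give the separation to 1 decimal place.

47.1° west

Raw difference: 152.0 − -160.9 = 312.9°.
Normalise into (−180°, 180°]: 312.9° − 360° = -47.1°.
Negative ⇒ the second point lies to the west; separation 47.1°.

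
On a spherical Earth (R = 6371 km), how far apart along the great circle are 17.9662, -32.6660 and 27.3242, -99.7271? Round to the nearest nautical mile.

Δλ = -99.7271 − -32.6660 = -67.0611°.
Δφ = 27.3242 − 17.9662 = 9.3580°.
a = sin²(Δφ/2) + cos φ₁ · cos φ₂ · sin²(Δλ/2) = 0.264516.
c = 2·atan2(√a, √(1−a)) = 1.08041 rad → d = 6371·c ≈ 6883.29 km ≈ 3716.68 nmi.

3717 nmi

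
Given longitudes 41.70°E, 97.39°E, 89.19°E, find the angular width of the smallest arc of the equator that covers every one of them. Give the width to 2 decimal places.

55.69°

Sort the longitudes: +41.70°, +89.19°, +97.39°.
Eastward gaps between consecutive values (wrapping around): 47.49°, 8.20°, 304.31°.
Largest gap = 304.31° ⇒ minimal covering band is its complement: 360° − 304.31° = 55.69°.
Band runs from +41.70° eastward to +97.39°.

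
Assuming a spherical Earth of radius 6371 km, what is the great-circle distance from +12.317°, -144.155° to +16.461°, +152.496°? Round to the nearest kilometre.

6813 km

Δλ = 152.496 − -144.155 = 296.651°; wrapped into (−180°, 180°]: -63.349°.
Δφ = 16.461 − 12.317 = 4.144°.
a = sin²(Δφ/2) + cos φ₁ · cos φ₂ · sin²(Δλ/2) = 0.259642.
c = 2·atan2(√a, √(1−a)) = 1.06933 rad → d = 6371·c ≈ 6812.68 km.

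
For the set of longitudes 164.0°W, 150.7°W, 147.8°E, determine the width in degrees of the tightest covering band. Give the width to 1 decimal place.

61.5°

Sort the longitudes: -164.0°, -150.7°, +147.8°.
Eastward gaps between consecutive values (wrapping around): 13.3°, 298.5°, 48.2°.
Largest gap = 298.5° ⇒ minimal covering band is its complement: 360° − 298.5° = 61.5°.
Band runs from +147.8° eastward to -150.7°, crossing the antimeridian.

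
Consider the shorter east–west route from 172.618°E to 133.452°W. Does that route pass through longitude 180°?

Naïve |-133.452 − 172.618| = 306.07° > 180°, so the shorter arc goes the other way round — across 180°.
Signed shortest Δλ = ((-133.452 − 172.618 + 180) mod 360) − 180 = 53.93°.
Going east by 53.93° from +172.618° passes through 180° before reaching -133.452°.

Yes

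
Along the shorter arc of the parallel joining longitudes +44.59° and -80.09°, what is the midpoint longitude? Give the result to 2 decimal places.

Signed shortest Δλ from +44.59° to -80.09° is -124.68°.
Midpoint longitude = +44.59° + (-124.68°)/2 = +44.59° − 62.34° = -17.75°.

-17.75°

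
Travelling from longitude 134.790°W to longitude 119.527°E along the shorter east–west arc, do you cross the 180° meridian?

Yes

Naïve |119.527 − -134.790| = 254.317° > 180°, so the shorter arc goes the other way round — across 180°.
Signed shortest Δλ = ((119.527 − -134.790 + 180) mod 360) − 180 = -105.683°.
Going west by 105.683° from -134.790° passes through 180° before reaching +119.527°.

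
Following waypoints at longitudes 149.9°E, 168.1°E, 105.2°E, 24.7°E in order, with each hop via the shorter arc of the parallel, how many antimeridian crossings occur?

0

Leg 1: +149.9° → +168.1°, shortest Δλ = 18.2° (east) — does not cross 180°.
Leg 2: +168.1° → +105.2°, shortest Δλ = -62.9° (west) — does not cross 180°.
Leg 3: +105.2° → +24.7°, shortest Δλ = -80.5° (west) — does not cross 180°.
Total crossings: 0.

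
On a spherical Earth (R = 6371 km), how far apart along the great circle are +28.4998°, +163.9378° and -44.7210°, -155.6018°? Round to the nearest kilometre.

9117 km

Δλ = -155.6018 − 163.9378 = -319.5396°; wrapped into (−180°, 180°]: 40.4604°.
Δφ = -44.7210 − 28.4998 = -73.2208°.
a = sin²(Δφ/2) + cos φ₁ · cos φ₂ · sin²(Δλ/2) = 0.430324.
c = 2·atan2(√a, √(1−a)) = 1.43099 rad → d = 6371·c ≈ 9116.83 km.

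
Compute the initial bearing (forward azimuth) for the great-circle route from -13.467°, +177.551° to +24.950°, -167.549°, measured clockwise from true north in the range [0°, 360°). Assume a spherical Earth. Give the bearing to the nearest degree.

21°

Δλ = -167.549 − 177.551 = -345.100°; wrapped into (−180°, 180°]: 14.900°.
θ = atan2( sin Δλ · cos φ₂ , cos φ₁ · sin φ₂ − sin φ₁ · cos φ₂ · cos Δλ )
  = atan2(0.23314, 0.61428) = 20.783° → normalised to [0°, 360°): 20.783°.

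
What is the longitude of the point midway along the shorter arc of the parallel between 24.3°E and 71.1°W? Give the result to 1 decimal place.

23.4°W

Signed shortest Δλ from +24.3° to -71.1° is -95.4°.
Midpoint longitude = +24.3° + (-95.4°)/2 = +24.3° − 47.7° = -23.4°.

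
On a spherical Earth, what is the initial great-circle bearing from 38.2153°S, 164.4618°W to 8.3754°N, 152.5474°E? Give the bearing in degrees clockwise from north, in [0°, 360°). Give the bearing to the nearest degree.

310°

Δλ = 152.5474 − -164.4618 = 317.0092°; wrapped into (−180°, 180°]: -42.9908°.
θ = atan2( sin Δλ · cos φ₂ , cos φ₁ · sin φ₂ − sin φ₁ · cos φ₂ · cos Δλ )
  = atan2(-0.67461, 0.56211) = -50.197° → normalised to [0°, 360°): 309.803°.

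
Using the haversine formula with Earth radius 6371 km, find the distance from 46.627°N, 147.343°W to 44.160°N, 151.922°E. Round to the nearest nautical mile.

Δλ = 151.922 − -147.343 = 299.265°; wrapped into (−180°, 180°]: -60.735°.
Δφ = 44.160 − 46.627 = -2.467°.
a = sin²(Δφ/2) + cos φ₁ · cos φ₂ · sin²(Δλ/2) = 0.126377.
c = 2·atan2(√a, √(1−a)) = 0.72689 rad → d = 6371·c ≈ 4631.01 km ≈ 2500.55 nmi.

2501 nmi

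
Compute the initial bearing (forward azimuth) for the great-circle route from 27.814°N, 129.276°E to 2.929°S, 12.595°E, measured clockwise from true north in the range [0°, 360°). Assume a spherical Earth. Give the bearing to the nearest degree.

280°

Δλ = 12.595 − 129.276 = -116.681°.
θ = atan2( sin Δλ · cos φ₂ , cos φ₁ · sin φ₂ − sin φ₁ · cos φ₂ · cos Δλ )
  = atan2(-0.89235, 0.16405) = -79.583° → normalised to [0°, 360°): 280.417°.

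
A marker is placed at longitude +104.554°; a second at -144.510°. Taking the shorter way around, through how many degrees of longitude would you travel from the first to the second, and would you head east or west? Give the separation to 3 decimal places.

110.936° east

Raw difference: -144.510 − 104.554 = -249.064°.
Normalise into (−180°, 180°]: -249.064° + 360° = 110.936°.
Positive ⇒ the second point lies to the east; separation 110.936°.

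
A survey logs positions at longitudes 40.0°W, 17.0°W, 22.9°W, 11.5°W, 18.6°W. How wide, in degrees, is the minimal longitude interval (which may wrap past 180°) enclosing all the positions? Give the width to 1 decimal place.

Sort the longitudes: -40.0°, -22.9°, -18.6°, -17.0°, -11.5°.
Eastward gaps between consecutive values (wrapping around): 17.1°, 4.3°, 1.6°, 5.5°, 331.5°.
Largest gap = 331.5° ⇒ minimal covering band is its complement: 360° − 331.5° = 28.5°.
Band runs from -40.0° eastward to -11.5°.

28.5°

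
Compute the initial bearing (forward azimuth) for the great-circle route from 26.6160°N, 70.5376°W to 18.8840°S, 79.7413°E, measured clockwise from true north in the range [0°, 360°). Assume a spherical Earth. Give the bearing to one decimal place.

80.5°

Δλ = 79.7413 − -70.5376 = 150.2789°.
θ = atan2( sin Δλ · cos φ₂ , cos φ₁ · sin φ₂ − sin φ₁ · cos φ₂ · cos Δλ )
  = atan2(0.46909, 0.07878) = 80.467° → normalised to [0°, 360°): 80.467°.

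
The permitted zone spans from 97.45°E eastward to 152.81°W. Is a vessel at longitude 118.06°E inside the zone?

Band width going east from +97.45° to -152.81°: ((-152.81 − 97.45) mod 360) = 109.74°.
Offset of +118.06° east of the west edge: ((118.06 − 97.45) mod 360) = 20.61°.
20.61° ≤ 109.74° ⇒ inside.

Yes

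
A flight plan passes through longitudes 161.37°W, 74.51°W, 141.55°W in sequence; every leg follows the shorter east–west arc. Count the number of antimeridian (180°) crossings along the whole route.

0

Leg 1: -161.37° → -74.51°, shortest Δλ = 86.86° (east) — does not cross 180°.
Leg 2: -74.51° → -141.55°, shortest Δλ = -67.04° (west) — does not cross 180°.
Total crossings: 0.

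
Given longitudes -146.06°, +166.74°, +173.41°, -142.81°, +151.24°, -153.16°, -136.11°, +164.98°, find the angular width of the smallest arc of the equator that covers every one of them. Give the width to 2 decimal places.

Sort the longitudes: -153.16°, -146.06°, -142.81°, -136.11°, +151.24°, +164.98°, +166.74°, +173.41°.
Eastward gaps between consecutive values (wrapping around): 7.10°, 3.25°, 6.70°, 287.35°, 13.74°, 1.76°, 6.67°, 33.43°.
Largest gap = 287.35° ⇒ minimal covering band is its complement: 360° − 287.35° = 72.65°.
Band runs from +151.24° eastward to -136.11°, crossing the antimeridian.

72.65°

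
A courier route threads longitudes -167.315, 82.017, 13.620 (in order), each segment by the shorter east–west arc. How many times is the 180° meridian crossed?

1

Leg 1: -167.315° → +82.017°, shortest Δλ = -110.668° (west) — crosses 180°.
Leg 2: +82.017° → +13.620°, shortest Δλ = -68.397° (west) — does not cross 180°.
Total crossings: 1.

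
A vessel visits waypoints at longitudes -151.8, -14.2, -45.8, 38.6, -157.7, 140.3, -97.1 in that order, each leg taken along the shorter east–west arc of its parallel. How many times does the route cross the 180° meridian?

3

Leg 1: -151.8° → -14.2°, shortest Δλ = 137.6° (east) — does not cross 180°.
Leg 2: -14.2° → -45.8°, shortest Δλ = -31.6° (west) — does not cross 180°.
Leg 3: -45.8° → +38.6°, shortest Δλ = 84.4° (east) — does not cross 180°.
Leg 4: +38.6° → -157.7°, shortest Δλ = 163.7° (east) — crosses 180°.
Leg 5: -157.7° → +140.3°, shortest Δλ = -62.0° (west) — crosses 180°.
Leg 6: +140.3° → -97.1°, shortest Δλ = 122.6° (east) — crosses 180°.
Total crossings: 3.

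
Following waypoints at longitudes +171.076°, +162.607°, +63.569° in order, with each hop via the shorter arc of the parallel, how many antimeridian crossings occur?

Leg 1: +171.076° → +162.607°, shortest Δλ = -8.469° (west) — does not cross 180°.
Leg 2: +162.607° → +63.569°, shortest Δλ = -99.038° (west) — does not cross 180°.
Total crossings: 0.

0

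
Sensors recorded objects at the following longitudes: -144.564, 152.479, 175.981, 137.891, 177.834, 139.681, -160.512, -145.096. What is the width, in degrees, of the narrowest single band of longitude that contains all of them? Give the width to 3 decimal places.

77.545°

Sort the longitudes: -160.512°, -145.096°, -144.564°, +137.891°, +139.681°, +152.479°, +175.981°, +177.834°.
Eastward gaps between consecutive values (wrapping around): 15.416°, 0.532°, 282.455°, 1.790°, 12.798°, 23.502°, 1.853°, 21.654°.
Largest gap = 282.455° ⇒ minimal covering band is its complement: 360° − 282.455° = 77.545°.
Band runs from +137.891° eastward to -144.564°, crossing the antimeridian.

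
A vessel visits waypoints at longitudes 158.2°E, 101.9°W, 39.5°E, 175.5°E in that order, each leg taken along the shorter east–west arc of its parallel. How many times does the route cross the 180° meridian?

1

Leg 1: +158.2° → -101.9°, shortest Δλ = 99.9° (east) — crosses 180°.
Leg 2: -101.9° → +39.5°, shortest Δλ = 141.4° (east) — does not cross 180°.
Leg 3: +39.5° → +175.5°, shortest Δλ = 136.0° (east) — does not cross 180°.
Total crossings: 1.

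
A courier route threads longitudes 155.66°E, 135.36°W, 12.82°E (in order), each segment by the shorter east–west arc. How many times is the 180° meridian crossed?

1

Leg 1: +155.66° → -135.36°, shortest Δλ = 68.98° (east) — crosses 180°.
Leg 2: -135.36° → +12.82°, shortest Δλ = 148.18° (east) — does not cross 180°.
Total crossings: 1.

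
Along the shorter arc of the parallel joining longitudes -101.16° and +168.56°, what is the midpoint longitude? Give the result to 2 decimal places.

-146.30°

Signed shortest Δλ from -101.16° to +168.56° is -90.28°.
Midpoint longitude = -101.16° + (-90.28°)/2 = -101.16° − 45.14° = -146.30°.
(The naïve average (-101.16 + +168.56)/2 = 33.7° is on the wrong side of the globe.)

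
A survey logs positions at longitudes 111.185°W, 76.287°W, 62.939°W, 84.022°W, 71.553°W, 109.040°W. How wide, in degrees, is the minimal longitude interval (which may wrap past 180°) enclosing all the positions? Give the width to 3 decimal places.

48.246°

Sort the longitudes: -111.185°, -109.040°, -84.022°, -76.287°, -71.553°, -62.939°.
Eastward gaps between consecutive values (wrapping around): 2.145°, 25.018°, 7.735°, 4.734°, 8.614°, 311.754°.
Largest gap = 311.754° ⇒ minimal covering band is its complement: 360° − 311.754° = 48.246°.
Band runs from -111.185° eastward to -62.939°.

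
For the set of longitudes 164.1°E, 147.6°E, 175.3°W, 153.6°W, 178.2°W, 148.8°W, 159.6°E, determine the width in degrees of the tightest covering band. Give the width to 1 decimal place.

Sort the longitudes: -178.2°, -175.3°, -153.6°, -148.8°, +147.6°, +159.6°, +164.1°.
Eastward gaps between consecutive values (wrapping around): 2.9°, 21.7°, 4.8°, 296.4°, 12.0°, 4.5°, 17.7°.
Largest gap = 296.4° ⇒ minimal covering band is its complement: 360° − 296.4° = 63.6°.
Band runs from +147.6° eastward to -148.8°, crossing the antimeridian.

63.6°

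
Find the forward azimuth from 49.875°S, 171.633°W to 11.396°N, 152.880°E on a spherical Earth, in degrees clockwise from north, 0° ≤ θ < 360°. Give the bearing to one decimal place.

322.4°

Δλ = 152.880 − -171.633 = 324.513°; wrapped into (−180°, 180°]: -35.487°.
θ = atan2( sin Δλ · cos φ₂ , cos φ₁ · sin φ₂ − sin φ₁ · cos φ₂ · cos Δλ )
  = atan2(-0.56907, 0.73767) = -37.648° → normalised to [0°, 360°): 322.352°.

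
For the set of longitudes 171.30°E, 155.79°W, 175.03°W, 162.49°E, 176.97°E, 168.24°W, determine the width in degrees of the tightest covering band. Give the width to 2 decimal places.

Sort the longitudes: -175.03°, -168.24°, -155.79°, +162.49°, +171.30°, +176.97°.
Eastward gaps between consecutive values (wrapping around): 6.79°, 12.45°, 318.28°, 8.81°, 5.67°, 8.00°.
Largest gap = 318.28° ⇒ minimal covering band is its complement: 360° − 318.28° = 41.72°.
Band runs from +162.49° eastward to -155.79°, crossing the antimeridian.

41.72°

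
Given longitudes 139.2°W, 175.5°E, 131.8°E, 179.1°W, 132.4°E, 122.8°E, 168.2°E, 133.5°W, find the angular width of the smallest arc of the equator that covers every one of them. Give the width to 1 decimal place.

103.7°

Sort the longitudes: -179.1°, -139.2°, -133.5°, +122.8°, +131.8°, +132.4°, +168.2°, +175.5°.
Eastward gaps between consecutive values (wrapping around): 39.9°, 5.7°, 256.3°, 9.0°, 0.6°, 35.8°, 7.3°, 5.4°.
Largest gap = 256.3° ⇒ minimal covering band is its complement: 360° − 256.3° = 103.7°.
Band runs from +122.8° eastward to -133.5°, crossing the antimeridian.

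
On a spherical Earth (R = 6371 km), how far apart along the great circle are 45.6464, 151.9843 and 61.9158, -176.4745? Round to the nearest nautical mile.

Δλ = -176.4745 − 151.9843 = -328.4588°; wrapped into (−180°, 180°]: 31.5412°.
Δφ = 61.9158 − 45.6464 = 16.2694°.
a = sin²(Δφ/2) + cos φ₁ · cos φ₂ · sin²(Δλ/2) = 0.044333.
c = 2·atan2(√a, √(1−a)) = 0.42428 rad → d = 6371·c ≈ 2703.11 km ≈ 1459.56 nmi.

1460 nmi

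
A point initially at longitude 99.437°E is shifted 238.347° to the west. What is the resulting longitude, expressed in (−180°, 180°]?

138.910°W

Start at +99.437°; shift −238.347° → -138.910°.
-138.910° already lies in (−180°, 180°].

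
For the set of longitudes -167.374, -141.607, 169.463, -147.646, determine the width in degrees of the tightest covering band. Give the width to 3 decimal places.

Sort the longitudes: -167.374°, -147.646°, -141.607°, +169.463°.
Eastward gaps between consecutive values (wrapping around): 19.728°, 6.039°, 311.070°, 23.163°.
Largest gap = 311.070° ⇒ minimal covering band is its complement: 360° − 311.070° = 48.930°.
Band runs from +169.463° eastward to -141.607°, crossing the antimeridian.

48.930°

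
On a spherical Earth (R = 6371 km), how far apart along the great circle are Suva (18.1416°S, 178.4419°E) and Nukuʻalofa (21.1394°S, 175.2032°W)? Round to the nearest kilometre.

Δλ = -175.2032 − 178.4419 = -353.6451°; wrapped into (−180°, 180°]: 6.3549°.
Δφ = -21.1394 − -18.1416 = -2.9978°.
a = sin²(Δφ/2) + cos φ₁ · cos φ₂ · sin²(Δλ/2) = 0.003407.
c = 2·atan2(√a, √(1−a)) = 0.11681 rad → d = 6371·c ≈ 744.21 km.

744 km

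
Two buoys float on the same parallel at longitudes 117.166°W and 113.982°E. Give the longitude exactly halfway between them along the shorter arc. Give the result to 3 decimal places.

Signed shortest Δλ from -117.166° to +113.982° is -128.852°.
Midpoint longitude = -117.166° + (-128.852°)/2 = -117.166° − 64.426° = -181.592°.
Normalise into (−180°, 180°]: +178.408°.
(The naïve average (-117.166 + +113.982)/2 = -1.592° is on the wrong side of the globe.)

178.408°E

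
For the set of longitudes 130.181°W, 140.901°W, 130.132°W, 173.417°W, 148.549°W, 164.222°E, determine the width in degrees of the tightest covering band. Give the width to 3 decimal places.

65.646°

Sort the longitudes: -173.417°, -148.549°, -140.901°, -130.181°, -130.132°, +164.222°.
Eastward gaps between consecutive values (wrapping around): 24.868°, 7.648°, 10.720°, 0.049°, 294.354°, 22.361°.
Largest gap = 294.354° ⇒ minimal covering band is its complement: 360° − 294.354° = 65.646°.
Band runs from +164.222° eastward to -130.132°, crossing the antimeridian.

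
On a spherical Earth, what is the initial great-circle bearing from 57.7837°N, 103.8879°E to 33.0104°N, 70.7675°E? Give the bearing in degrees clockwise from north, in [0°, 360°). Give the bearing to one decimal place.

236.5°

Δλ = 70.7675 − 103.8879 = -33.1204°.
θ = atan2( sin Δλ · cos φ₂ , cos φ₁ · sin φ₂ − sin φ₁ · cos φ₂ · cos Δλ )
  = atan2(-0.45820, -0.30376) = -123.542° → normalised to [0°, 360°): 236.458°.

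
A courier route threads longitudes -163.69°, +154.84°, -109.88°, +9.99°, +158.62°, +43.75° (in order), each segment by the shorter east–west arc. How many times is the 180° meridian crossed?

2

Leg 1: -163.69° → +154.84°, shortest Δλ = -41.47° (west) — crosses 180°.
Leg 2: +154.84° → -109.88°, shortest Δλ = 95.28° (east) — crosses 180°.
Leg 3: -109.88° → +9.99°, shortest Δλ = 119.87° (east) — does not cross 180°.
Leg 4: +9.99° → +158.62°, shortest Δλ = 148.63° (east) — does not cross 180°.
Leg 5: +158.62° → +43.75°, shortest Δλ = -114.87° (west) — does not cross 180°.
Total crossings: 2.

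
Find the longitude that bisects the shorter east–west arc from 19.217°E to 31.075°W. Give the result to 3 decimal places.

Signed shortest Δλ from +19.217° to -31.075° is -50.292°.
Midpoint longitude = +19.217° + (-50.292°)/2 = +19.217° − 25.146° = -5.929°.

5.929°W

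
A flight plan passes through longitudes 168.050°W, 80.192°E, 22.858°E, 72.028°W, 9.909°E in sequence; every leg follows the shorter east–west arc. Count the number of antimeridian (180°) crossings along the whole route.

Leg 1: -168.050° → +80.192°, shortest Δλ = -111.758° (west) — crosses 180°.
Leg 2: +80.192° → +22.858°, shortest Δλ = -57.334° (west) — does not cross 180°.
Leg 3: +22.858° → -72.028°, shortest Δλ = -94.886° (west) — does not cross 180°.
Leg 4: -72.028° → +9.909°, shortest Δλ = 81.937° (east) — does not cross 180°.
Total crossings: 1.

1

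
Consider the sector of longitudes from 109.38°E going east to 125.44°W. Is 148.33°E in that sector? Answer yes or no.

Band width going east from +109.38° to -125.44°: ((-125.44 − 109.38) mod 360) = 125.18°.
Offset of +148.33° east of the west edge: ((148.33 − 109.38) mod 360) = 38.95°.
38.95° ≤ 125.18° ⇒ inside.

Yes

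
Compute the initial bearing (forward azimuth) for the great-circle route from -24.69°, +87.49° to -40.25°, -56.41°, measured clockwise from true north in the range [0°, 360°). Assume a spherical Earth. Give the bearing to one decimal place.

Δλ = -56.41 − 87.49 = -143.90°.
θ = atan2( sin Δλ · cos φ₂ , cos φ₁ · sin φ₂ − sin φ₁ · cos φ₂ · cos Δλ )
  = atan2(-0.44969, -0.84465) = -151.969° → normalised to [0°, 360°): 208.031°.

208.0°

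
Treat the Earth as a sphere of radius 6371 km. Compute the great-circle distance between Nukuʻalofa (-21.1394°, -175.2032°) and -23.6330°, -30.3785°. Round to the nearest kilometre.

Δλ = -30.3785 − -175.2032 = 144.8247°.
Δφ = -23.6330 − -21.1394 = -2.4936°.
a = sin²(Δφ/2) + cos φ₁ · cos φ₂ · sin²(Δλ/2) = 0.776938.
c = 2·atan2(√a, √(1−a)) = 2.15781 rad → d = 6371·c ≈ 13747.40 km.

13747 km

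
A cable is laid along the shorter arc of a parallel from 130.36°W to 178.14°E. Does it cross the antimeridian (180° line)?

Yes

Naïve |178.14 − -130.36| = 308.5° > 180°, so the shorter arc goes the other way round — across 180°.
Signed shortest Δλ = ((178.14 − -130.36 + 180) mod 360) − 180 = -51.5°.
Going west by 51.5° from -130.36° passes through 180° before reaching +178.14°.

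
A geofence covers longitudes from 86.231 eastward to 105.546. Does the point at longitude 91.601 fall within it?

Band width going east from +86.231° to +105.546°: ((105.546 − 86.231) mod 360) = 19.315°.
Offset of +91.601° east of the west edge: ((91.601 − 86.231) mod 360) = 5.370°.
5.370° ≤ 19.315° ⇒ inside.

Yes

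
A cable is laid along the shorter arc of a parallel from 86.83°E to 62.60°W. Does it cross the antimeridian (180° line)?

Signed shortest Δλ = ((-62.60 − 86.83 + 180) mod 360) − 180 = -149.43°.
Going west by 149.43° from +86.83° reaches -62.60° without touching 180°.

No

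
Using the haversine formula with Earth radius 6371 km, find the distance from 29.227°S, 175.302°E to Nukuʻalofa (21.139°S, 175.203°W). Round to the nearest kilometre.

1311 km

Δλ = -175.203 − 175.302 = -350.505°; wrapped into (−180°, 180°]: 9.495°.
Δφ = -21.139 − -29.227 = 8.088°.
a = sin²(Δφ/2) + cos φ₁ · cos φ₂ · sin²(Δλ/2) = 0.010549.
c = 2·atan2(√a, √(1−a)) = 0.20578 rad → d = 6371·c ≈ 1311.03 km.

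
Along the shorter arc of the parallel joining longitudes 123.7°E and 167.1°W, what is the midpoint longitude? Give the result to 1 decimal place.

158.3°E

Signed shortest Δλ from +123.7° to -167.1° is +69.2°.
Midpoint longitude = +123.7° + (+69.2°)/2 = +123.7° + 34.6° = +158.3°.
(The naïve average (+123.7 + -167.1)/2 = -21.7° is on the wrong side of the globe.)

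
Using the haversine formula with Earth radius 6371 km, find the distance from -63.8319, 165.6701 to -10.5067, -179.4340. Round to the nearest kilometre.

Δλ = -179.4340 − 165.6701 = -345.1041°; wrapped into (−180°, 180°]: 14.8959°.
Δφ = -10.5067 − -63.8319 = 53.3252°.
a = sin²(Δφ/2) + cos φ₁ · cos φ₂ · sin²(Δλ/2) = 0.208650.
c = 2·atan2(√a, √(1−a)) = 0.94875 rad → d = 6371·c ≈ 6044.48 km.

6044 km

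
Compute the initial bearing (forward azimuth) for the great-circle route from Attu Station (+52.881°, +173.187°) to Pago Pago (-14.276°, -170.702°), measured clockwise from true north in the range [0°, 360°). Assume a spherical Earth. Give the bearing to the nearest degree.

163°

Δλ = -170.702 − 173.187 = -343.889°; wrapped into (−180°, 180°]: 16.111°.
θ = atan2( sin Δλ · cos φ₂ , cos φ₁ · sin φ₂ − sin φ₁ · cos φ₂ · cos Δλ )
  = atan2(0.26893, -0.89122) = 163.209° → normalised to [0°, 360°): 163.209°.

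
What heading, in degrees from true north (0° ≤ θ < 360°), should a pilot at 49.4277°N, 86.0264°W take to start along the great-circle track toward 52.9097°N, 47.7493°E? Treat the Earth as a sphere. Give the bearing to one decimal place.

27.5°

Δλ = 47.7493 − -86.0264 = 133.7757°.
θ = atan2( sin Δλ · cos φ₂ , cos φ₁ · sin φ₂ − sin φ₁ · cos φ₂ · cos Δλ )
  = atan2(0.43545, 0.83574) = 27.521° → normalised to [0°, 360°): 27.521°.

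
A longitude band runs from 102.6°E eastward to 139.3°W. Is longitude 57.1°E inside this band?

Band width going east from +102.6° to -139.3°: ((-139.3 − 102.6) mod 360) = 118.1°.
Offset of +57.1° east of the west edge: ((57.1 − 102.6) mod 360) = 314.5°.
314.5° > 118.1° ⇒ outside.

No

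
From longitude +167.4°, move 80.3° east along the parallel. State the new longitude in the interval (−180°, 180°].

-112.3°

Start at +167.4°; shift +80.3° → +247.7°.
+247.7° lies outside (−180°, 180°]; subtract 360° → -112.3°.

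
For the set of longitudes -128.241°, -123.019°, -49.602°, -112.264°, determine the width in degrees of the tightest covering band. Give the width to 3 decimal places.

Sort the longitudes: -128.241°, -123.019°, -112.264°, -49.602°.
Eastward gaps between consecutive values (wrapping around): 5.222°, 10.755°, 62.662°, 281.361°.
Largest gap = 281.361° ⇒ minimal covering band is its complement: 360° − 281.361° = 78.639°.
Band runs from -128.241° eastward to -49.602°.

78.639°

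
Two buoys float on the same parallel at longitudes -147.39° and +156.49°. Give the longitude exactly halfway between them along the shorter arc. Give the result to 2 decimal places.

Signed shortest Δλ from -147.39° to +156.49° is -56.12°.
Midpoint longitude = -147.39° + (-56.12°)/2 = -147.39° − 28.06° = -175.45°.
(The naïve average (-147.39 + +156.49)/2 = 4.55° is on the wrong side of the globe.)

-175.45°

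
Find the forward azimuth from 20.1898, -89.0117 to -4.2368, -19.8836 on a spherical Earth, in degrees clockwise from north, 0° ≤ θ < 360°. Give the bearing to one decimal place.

Δλ = -19.8836 − -89.0117 = 69.1281°.
θ = atan2( sin Δλ · cos φ₂ , cos φ₁ · sin φ₂ − sin φ₁ · cos φ₂ · cos Δλ )
  = atan2(0.93183, -0.19197) = 101.641° → normalised to [0°, 360°): 101.641°.

101.6°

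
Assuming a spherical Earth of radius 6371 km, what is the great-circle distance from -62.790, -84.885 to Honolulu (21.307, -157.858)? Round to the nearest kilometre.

Δλ = -157.858 − -84.885 = -72.973°.
Δφ = 21.307 − -62.790 = 84.097°.
a = sin²(Δφ/2) + cos φ₁ · cos φ₂ · sin²(Δλ/2) = 0.599206.
c = 2·atan2(√a, √(1−a)) = 1.77053 rad → d = 6371·c ≈ 11280.07 km.

11280 km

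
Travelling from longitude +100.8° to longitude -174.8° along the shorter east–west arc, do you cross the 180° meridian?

Yes

Naïve |-174.8 − 100.8| = 275.6° > 180°, so the shorter arc goes the other way round — across 180°.
Signed shortest Δλ = ((-174.8 − 100.8 + 180) mod 360) − 180 = 84.4°.
Going east by 84.4° from +100.8° passes through 180° before reaching -174.8°.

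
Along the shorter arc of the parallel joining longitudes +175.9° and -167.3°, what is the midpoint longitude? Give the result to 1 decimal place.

Signed shortest Δλ from +175.9° to -167.3° is +16.8°.
Midpoint longitude = +175.9° + (+16.8°)/2 = +175.9° + 8.4° = +184.3°.
Normalise into (−180°, 180°]: -175.7°.
(The naïve average (+175.9 + -167.3)/2 = 4.3° is on the wrong side of the globe.)

-175.7°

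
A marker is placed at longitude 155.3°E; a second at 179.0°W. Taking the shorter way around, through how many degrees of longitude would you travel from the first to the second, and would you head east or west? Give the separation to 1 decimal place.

25.7° east

Raw difference: -179.0 − 155.3 = -334.3°.
Normalise into (−180°, 180°]: -334.3° + 360° = 25.7°.
Positive ⇒ the second point lies to the east; separation 25.7°.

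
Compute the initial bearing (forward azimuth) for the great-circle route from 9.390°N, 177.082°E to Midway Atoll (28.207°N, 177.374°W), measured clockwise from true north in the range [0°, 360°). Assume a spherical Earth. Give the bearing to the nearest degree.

Δλ = -177.374 − 177.082 = -354.456°; wrapped into (−180°, 180°]: 5.544°.
θ = atan2( sin Δλ · cos φ₂ , cos φ₁ · sin φ₂ − sin φ₁ · cos φ₂ · cos Δλ )
  = atan2(0.08514, 0.32322) = 14.757° → normalised to [0°, 360°): 14.757°.

15°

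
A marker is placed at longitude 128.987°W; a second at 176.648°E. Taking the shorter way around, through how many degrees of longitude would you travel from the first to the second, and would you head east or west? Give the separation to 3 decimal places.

54.365° west

Raw difference: 176.648 − -128.987 = 305.635°.
Normalise into (−180°, 180°]: 305.635° − 360° = -54.365°.
Negative ⇒ the second point lies to the west; separation 54.365°.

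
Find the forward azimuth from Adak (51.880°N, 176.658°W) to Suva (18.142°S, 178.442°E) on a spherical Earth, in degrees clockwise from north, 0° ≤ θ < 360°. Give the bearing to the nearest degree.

Δλ = 178.442 − -176.658 = 355.100°; wrapped into (−180°, 180°]: -4.900°.
θ = atan2( sin Δλ · cos φ₂ , cos φ₁ · sin φ₂ − sin φ₁ · cos φ₂ · cos Δλ )
  = atan2(-0.08117, -0.93709) = -175.049° → normalised to [0°, 360°): 184.951°.

185°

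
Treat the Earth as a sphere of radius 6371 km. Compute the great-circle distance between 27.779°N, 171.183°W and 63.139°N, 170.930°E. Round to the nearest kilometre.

Δλ = 170.930 − -171.183 = 342.113°; wrapped into (−180°, 180°]: -17.887°.
Δφ = 63.139 − 27.779 = 35.360°.
a = sin²(Δφ/2) + cos φ₁ · cos φ₂ · sin²(Δλ/2) = 0.101895.
c = 2·atan2(√a, √(1−a)) = 0.64979 rad → d = 6371·c ≈ 4139.83 km.

4140 km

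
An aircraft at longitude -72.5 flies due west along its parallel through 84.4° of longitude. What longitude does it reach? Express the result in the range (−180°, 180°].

Start at -72.5°; shift −84.4° → -156.9°.
-156.9° already lies in (−180°, 180°].

-156.9°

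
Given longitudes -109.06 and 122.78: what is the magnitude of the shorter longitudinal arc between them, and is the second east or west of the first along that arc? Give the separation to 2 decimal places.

128.16° west

Raw difference: 122.78 − -109.06 = 231.84°.
Normalise into (−180°, 180°]: 231.84° − 360° = -128.16°.
Negative ⇒ the second point lies to the west; separation 128.16°.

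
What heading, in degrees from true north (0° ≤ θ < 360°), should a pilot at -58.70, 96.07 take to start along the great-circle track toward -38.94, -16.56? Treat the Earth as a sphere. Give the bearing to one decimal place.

231.0°

Δλ = -16.56 − 96.07 = -112.63°.
θ = atan2( sin Δλ · cos φ₂ , cos φ₁ · sin φ₂ − sin φ₁ · cos φ₂ · cos Δλ )
  = atan2(-0.71792, -0.58225) = -129.043° → normalised to [0°, 360°): 230.957°.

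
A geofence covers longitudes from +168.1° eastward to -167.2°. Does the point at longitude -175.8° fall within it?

Band width going east from +168.1° to -167.2°: ((-167.2 − 168.1) mod 360) = 24.7°.
Offset of -175.8° east of the west edge: ((-175.8 − 168.1) mod 360) = 16.1°.
16.1° ≤ 24.7° ⇒ inside.

Yes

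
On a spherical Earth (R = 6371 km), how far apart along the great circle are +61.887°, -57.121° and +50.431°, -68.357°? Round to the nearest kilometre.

Δλ = -68.357 − -57.121 = -11.236°.
Δφ = 50.431 − 61.887 = -11.456°.
a = sin²(Δφ/2) + cos φ₁ · cos φ₂ · sin²(Δλ/2) = 0.012838.
c = 2·atan2(√a, √(1−a)) = 0.22710 rad → d = 6371·c ≈ 1446.83 km.

1447 km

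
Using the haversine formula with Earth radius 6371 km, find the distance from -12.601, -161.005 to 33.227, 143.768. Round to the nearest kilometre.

7756 km

Δλ = 143.768 − -161.005 = 304.773°; wrapped into (−180°, 180°]: -55.227°.
Δφ = 33.227 − -12.601 = 45.828°.
a = sin²(Δφ/2) + cos φ₁ · cos φ₂ · sin²(Δλ/2) = 0.326976.
c = 2·atan2(√a, √(1−a)) = 1.21744 rad → d = 6371·c ≈ 7756.32 km.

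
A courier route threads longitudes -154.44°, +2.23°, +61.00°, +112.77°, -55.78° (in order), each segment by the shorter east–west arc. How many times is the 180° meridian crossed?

0

Leg 1: -154.44° → +2.23°, shortest Δλ = 156.67° (east) — does not cross 180°.
Leg 2: +2.23° → +61.00°, shortest Δλ = 58.77° (east) — does not cross 180°.
Leg 3: +61.00° → +112.77°, shortest Δλ = 51.77° (east) — does not cross 180°.
Leg 4: +112.77° → -55.78°, shortest Δλ = -168.55° (west) — does not cross 180°.
Total crossings: 0.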